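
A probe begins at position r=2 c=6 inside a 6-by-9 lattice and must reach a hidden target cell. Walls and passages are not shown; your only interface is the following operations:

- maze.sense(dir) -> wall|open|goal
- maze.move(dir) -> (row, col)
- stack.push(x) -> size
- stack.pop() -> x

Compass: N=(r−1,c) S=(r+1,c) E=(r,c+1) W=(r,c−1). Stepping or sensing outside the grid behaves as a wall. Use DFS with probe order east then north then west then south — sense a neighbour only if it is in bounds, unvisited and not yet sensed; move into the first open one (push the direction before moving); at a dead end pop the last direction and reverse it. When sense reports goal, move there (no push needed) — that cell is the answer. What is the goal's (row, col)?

>> sense(dir→east)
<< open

>> push(x→east)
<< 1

>> move(dir→east)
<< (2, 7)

>> sense(dir→east)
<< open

>> push(x→east)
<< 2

>> move(dir→east)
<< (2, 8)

>> sense(dir→north)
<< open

>> push(x→north)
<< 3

>> move(dir→north)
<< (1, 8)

>> sense(dir→north)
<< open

>> push(x→north)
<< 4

>> move(dir→north)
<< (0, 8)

>> sense(dir→west)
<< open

>> push(x→west)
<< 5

>> move(dir→west)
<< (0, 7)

>> sense(dir→west)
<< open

>> push(x→west)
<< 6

>> move(dir→west)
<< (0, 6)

>> sense(dir→west)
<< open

>> push(x→west)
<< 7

>> move(dir→west)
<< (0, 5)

>> sense(dir→west)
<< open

>> push(x→west)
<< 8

>> move(dir→west)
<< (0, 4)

>> sense(dir→west)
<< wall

>> sense(dir→south)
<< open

>> push(x→south)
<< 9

>> move(dir→south)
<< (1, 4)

>> sense(dir→east)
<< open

>> push(x→east)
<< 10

>> move(dir→east)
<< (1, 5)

>> sense(dir→east)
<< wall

>> sense(dir→south)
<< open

>> push(x→south)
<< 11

>> move(dir→south)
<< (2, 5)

>> sense(dir→west)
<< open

>> push(x→west)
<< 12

>> move(dir→west)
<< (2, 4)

>> sense(dir→west)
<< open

>> push(x→west)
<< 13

>> move(dir→west)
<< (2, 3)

>> sense(dir→north)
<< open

>> push(x→north)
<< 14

>> move(dir→north)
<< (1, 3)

>> sense(dir→west)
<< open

>> push(x→west)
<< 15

>> move(dir→west)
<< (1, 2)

>> sense(dir→north)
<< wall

>> sense(dir→west)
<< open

>> push(x→west)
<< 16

>> move(dir→west)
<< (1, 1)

>> sense(dir→north)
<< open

>> push(x→north)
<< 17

>> move(dir→north)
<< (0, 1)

>> sense(dir→west)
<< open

>> push(x→west)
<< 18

>> move(dir→west)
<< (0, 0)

>> sense(dir→south)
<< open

>> push(x→south)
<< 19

>> move(dir→south)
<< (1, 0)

>> sense(dir→south)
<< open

>> push(x→south)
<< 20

>> move(dir→south)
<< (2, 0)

>> sense(dir→east)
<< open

>> push(x→east)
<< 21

>> move(dir→east)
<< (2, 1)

>> sense(dir→east)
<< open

>> push(x→east)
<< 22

>> move(dir→east)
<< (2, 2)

>> sense(dir→south)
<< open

>> push(x→south)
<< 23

>> move(dir→south)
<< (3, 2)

>> sense(dir→east)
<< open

>> push(x→east)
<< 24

>> move(dir→east)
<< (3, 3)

>> sense(dir→east)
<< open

>> push(x→east)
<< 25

>> move(dir→east)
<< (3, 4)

>> sense(dir→east)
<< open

>> push(x→east)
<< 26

>> move(dir→east)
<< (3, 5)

>> sense(dir→east)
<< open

>> push(x→east)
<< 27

>> move(dir→east)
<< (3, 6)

>> sense(dir→east)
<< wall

>> sense(dir→south)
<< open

>> push(x→south)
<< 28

>> move(dir→south)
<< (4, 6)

>> sense(dir→east)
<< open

>> push(x→east)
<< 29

>> move(dir→east)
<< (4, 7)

>> sense(dir→east)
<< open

>> push(x→east)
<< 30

>> move(dir→east)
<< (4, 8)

>> sense(dir→north)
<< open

>> push(x→north)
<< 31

>> move(dir→north)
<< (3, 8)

>> pop()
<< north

>> move(dir→south)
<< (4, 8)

>> sense(dir→south)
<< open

>> push(x→south)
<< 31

>> move(dir→south)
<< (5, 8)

>> sense(dir→west)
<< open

>> push(x→west)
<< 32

>> move(dir→west)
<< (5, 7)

>> sense(dir→west)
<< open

>> push(x→west)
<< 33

>> move(dir→west)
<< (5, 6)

>> sense(dir→west)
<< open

>> push(x→west)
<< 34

>> move(dir→west)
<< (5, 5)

>> sense(dir→north)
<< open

>> push(x→north)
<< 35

>> move(dir→north)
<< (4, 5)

>> sense(dir→west)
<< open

>> push(x→west)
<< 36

>> move(dir→west)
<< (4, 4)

>> sense(dir→west)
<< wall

>> sense(dir→south)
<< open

>> push(x→south)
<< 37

>> move(dir→south)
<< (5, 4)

>> sense(dir→west)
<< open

>> push(x→west)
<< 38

>> move(dir→west)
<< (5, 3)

>> sense(dir→west)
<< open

>> push(x→west)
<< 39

>> move(dir→west)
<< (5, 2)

>> sense(dir→north)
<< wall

>> sense(dir→west)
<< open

>> push(x→west)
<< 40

>> move(dir→west)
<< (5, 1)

>> sense(dir→north)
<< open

>> push(x→north)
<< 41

>> move(dir→north)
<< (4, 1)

>> sense(dir→north)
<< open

>> push(x→north)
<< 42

>> move(dir→north)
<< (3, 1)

>> sense(dir→west)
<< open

>> push(x→west)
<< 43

>> move(dir→west)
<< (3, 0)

>> sense(dir→south)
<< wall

>> pop()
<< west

>> move(dir→east)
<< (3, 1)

>> pop()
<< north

>> move(dir→south)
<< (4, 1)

>> pop()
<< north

>> move(dir→south)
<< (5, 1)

>> sense(dir→west)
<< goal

>> move(dir→west)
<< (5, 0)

Answer: (5, 0)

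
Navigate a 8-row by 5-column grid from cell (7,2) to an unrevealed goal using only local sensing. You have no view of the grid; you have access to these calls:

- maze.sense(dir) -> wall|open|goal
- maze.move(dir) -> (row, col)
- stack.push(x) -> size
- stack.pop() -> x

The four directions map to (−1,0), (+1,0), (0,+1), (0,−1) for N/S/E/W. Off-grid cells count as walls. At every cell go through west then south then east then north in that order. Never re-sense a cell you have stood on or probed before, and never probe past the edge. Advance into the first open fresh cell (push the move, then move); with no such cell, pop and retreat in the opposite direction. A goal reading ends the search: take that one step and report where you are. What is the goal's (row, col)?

! maze.sense(west) ~> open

! stack.push(west) ~> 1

! maze.move(west) ~> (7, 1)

! maze.sense(west) ~> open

! stack.push(west) ~> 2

! maze.move(west) ~> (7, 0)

! maze.sense(north) ~> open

! stack.push(north) ~> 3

! maze.move(north) ~> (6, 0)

! maze.sense(east) ~> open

! stack.push(east) ~> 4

! maze.move(east) ~> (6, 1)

! maze.sense(east) ~> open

! stack.push(east) ~> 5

! maze.move(east) ~> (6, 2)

! maze.sense(east) ~> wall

! maze.sense(north) ~> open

! stack.push(north) ~> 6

! maze.move(north) ~> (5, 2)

! maze.sense(west) ~> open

! stack.push(west) ~> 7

! maze.move(west) ~> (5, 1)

! maze.sense(west) ~> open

! stack.push(west) ~> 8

! maze.move(west) ~> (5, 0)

! maze.sense(north) ~> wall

! stack.pop() ~> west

! maze.move(east) ~> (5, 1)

! maze.sense(north) ~> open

! stack.push(north) ~> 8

! maze.move(north) ~> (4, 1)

! maze.sense(east) ~> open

! stack.push(east) ~> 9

! maze.move(east) ~> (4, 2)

! maze.sense(east) ~> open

! stack.push(east) ~> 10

! maze.move(east) ~> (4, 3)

! maze.sense(south) ~> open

! stack.push(south) ~> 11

! maze.move(south) ~> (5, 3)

! maze.sense(east) ~> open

! stack.push(east) ~> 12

! maze.move(east) ~> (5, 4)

! maze.sense(south) ~> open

! stack.push(south) ~> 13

! maze.move(south) ~> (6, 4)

! maze.sense(south) ~> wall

! stack.pop() ~> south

! maze.move(north) ~> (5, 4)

! maze.sense(north) ~> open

! stack.push(north) ~> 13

! maze.move(north) ~> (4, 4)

! maze.sense(north) ~> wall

! stack.pop() ~> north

! maze.move(south) ~> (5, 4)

! stack.pop() ~> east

! maze.move(west) ~> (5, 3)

! stack.pop() ~> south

! maze.move(north) ~> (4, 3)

! maze.sense(north) ~> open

! stack.push(north) ~> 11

! maze.move(north) ~> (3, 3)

! maze.sense(west) ~> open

! stack.push(west) ~> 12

! maze.move(west) ~> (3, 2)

! maze.sense(west) ~> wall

! maze.sense(north) ~> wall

! stack.pop() ~> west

! maze.move(east) ~> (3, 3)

! maze.sense(north) ~> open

! stack.push(north) ~> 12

! maze.move(north) ~> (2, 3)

! maze.sense(east) ~> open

! stack.push(east) ~> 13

! maze.move(east) ~> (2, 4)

! maze.sense(north) ~> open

! stack.push(north) ~> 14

! maze.move(north) ~> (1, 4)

! maze.sense(west) ~> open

! stack.push(west) ~> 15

! maze.move(west) ~> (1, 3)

! maze.sense(west) ~> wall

! maze.sense(north) ~> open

! stack.push(north) ~> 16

! maze.move(north) ~> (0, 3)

! maze.sense(west) ~> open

! stack.push(west) ~> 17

! maze.move(west) ~> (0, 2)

! maze.sense(west) ~> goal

! maze.move(west) ~> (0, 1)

Answer: (0, 1)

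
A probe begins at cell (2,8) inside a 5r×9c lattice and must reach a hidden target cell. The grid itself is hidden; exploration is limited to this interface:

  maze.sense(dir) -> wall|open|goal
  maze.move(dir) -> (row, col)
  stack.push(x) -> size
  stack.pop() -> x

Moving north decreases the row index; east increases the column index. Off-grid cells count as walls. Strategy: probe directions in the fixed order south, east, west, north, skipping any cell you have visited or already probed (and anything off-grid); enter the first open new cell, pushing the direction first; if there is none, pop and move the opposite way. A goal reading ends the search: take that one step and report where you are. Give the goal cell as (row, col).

% 1. maze.sense(dir='south') == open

% 2. stack.push(x='south') == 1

% 3. maze.move(dir='south') == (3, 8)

% 4. maze.sense(dir='south') == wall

% 5. maze.sense(dir='west') == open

% 6. stack.push(x='west') == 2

% 7. maze.move(dir='west') == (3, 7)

% 8. maze.sense(dir='south') == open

% 9. stack.push(x='south') == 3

% 10. maze.move(dir='south') == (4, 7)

% 11. maze.sense(dir='west') == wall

% 12. stack.pop() == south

% 13. maze.move(dir='north') == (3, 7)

% 14. maze.sense(dir='west') == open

% 15. stack.push(x='west') == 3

% 16. maze.move(dir='west') == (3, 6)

% 17. maze.sense(dir='west') == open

% 18. stack.push(x='west') == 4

% 19. maze.move(dir='west') == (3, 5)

% 20. maze.sense(dir='south') == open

% 21. stack.push(x='south') == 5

% 22. maze.move(dir='south') == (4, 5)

% 23. maze.sense(dir='west') == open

% 24. stack.push(x='west') == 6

% 25. maze.move(dir='west') == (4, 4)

% 26. maze.sense(dir='west') == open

% 27. stack.push(x='west') == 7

% 28. maze.move(dir='west') == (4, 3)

% 29. maze.sense(dir='west') == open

% 30. stack.push(x='west') == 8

% 31. maze.move(dir='west') == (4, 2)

% 32. maze.sense(dir='west') == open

% 33. stack.push(x='west') == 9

% 34. maze.move(dir='west') == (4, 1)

% 35. maze.sense(dir='west') == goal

% 36. maze.move(dir='west') == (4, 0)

Answer: (4, 0)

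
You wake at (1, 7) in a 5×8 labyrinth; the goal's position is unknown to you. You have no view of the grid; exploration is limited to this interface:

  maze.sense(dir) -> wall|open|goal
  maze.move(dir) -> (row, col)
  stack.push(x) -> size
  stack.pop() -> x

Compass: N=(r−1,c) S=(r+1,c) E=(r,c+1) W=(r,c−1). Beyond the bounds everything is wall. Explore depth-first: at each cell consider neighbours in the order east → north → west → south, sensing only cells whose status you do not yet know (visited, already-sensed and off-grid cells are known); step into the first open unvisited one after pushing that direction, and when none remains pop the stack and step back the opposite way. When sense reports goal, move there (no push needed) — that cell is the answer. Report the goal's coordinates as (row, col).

CALL sense[north]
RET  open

CALL push[north]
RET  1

CALL move[north]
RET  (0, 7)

CALL sense[west]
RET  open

CALL push[west]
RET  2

CALL move[west]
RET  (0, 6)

CALL sense[west]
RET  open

CALL push[west]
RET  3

CALL move[west]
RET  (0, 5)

CALL sense[west]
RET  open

CALL push[west]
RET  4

CALL move[west]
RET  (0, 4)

CALL sense[west]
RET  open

CALL push[west]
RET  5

CALL move[west]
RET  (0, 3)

CALL sense[west]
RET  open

CALL push[west]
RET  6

CALL move[west]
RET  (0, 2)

CALL sense[west]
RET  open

CALL push[west]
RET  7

CALL move[west]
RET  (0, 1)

CALL sense[west]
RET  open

CALL push[west]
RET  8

CALL move[west]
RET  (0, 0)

CALL sense[south]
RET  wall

CALL pop[]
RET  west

CALL move[east]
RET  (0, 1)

CALL sense[south]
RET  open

CALL push[south]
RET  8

CALL move[south]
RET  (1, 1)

CALL sense[east]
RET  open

CALL push[east]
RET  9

CALL move[east]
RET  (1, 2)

CALL sense[east]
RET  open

CALL push[east]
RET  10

CALL move[east]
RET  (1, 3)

CALL sense[east]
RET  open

CALL push[east]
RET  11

CALL move[east]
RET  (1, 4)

CALL sense[east]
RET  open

CALL push[east]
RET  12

CALL move[east]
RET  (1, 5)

CALL sense[east]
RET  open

CALL push[east]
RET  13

CALL move[east]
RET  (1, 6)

CALL sense[south]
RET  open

CALL push[south]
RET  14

CALL move[south]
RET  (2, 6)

CALL sense[east]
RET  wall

CALL sense[west]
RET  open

CALL push[west]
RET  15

CALL move[west]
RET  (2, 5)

CALL sense[west]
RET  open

CALL push[west]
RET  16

CALL move[west]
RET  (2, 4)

CALL sense[west]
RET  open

CALL push[west]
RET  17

CALL move[west]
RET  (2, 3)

CALL sense[west]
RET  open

CALL push[west]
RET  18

CALL move[west]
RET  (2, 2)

CALL sense[west]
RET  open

CALL push[west]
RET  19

CALL move[west]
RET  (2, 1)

CALL sense[west]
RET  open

CALL push[west]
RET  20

CALL move[west]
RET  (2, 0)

CALL sense[south]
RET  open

CALL push[south]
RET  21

CALL move[south]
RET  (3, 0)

CALL sense[east]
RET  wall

CALL sense[south]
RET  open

CALL push[south]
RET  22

CALL move[south]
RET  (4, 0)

CALL sense[east]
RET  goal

CALL move[east]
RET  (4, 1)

Answer: (4, 1)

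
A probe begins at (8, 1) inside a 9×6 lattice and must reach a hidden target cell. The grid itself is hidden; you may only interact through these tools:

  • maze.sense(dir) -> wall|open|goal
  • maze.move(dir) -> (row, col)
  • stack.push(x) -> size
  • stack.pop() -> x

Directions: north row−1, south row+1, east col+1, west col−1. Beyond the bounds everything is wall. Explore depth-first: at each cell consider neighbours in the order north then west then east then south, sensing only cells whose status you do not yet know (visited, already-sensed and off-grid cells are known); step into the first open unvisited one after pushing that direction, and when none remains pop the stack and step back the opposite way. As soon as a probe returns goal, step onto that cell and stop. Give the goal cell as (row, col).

[in] maze.sense dir=north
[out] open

[in] stack.push x=north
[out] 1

[in] maze.move dir=north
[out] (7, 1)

[in] maze.sense dir=north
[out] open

[in] stack.push x=north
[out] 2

[in] maze.move dir=north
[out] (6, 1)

[in] maze.sense dir=north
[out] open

[in] stack.push x=north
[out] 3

[in] maze.move dir=north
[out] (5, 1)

[in] maze.sense dir=north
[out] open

[in] stack.push x=north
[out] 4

[in] maze.move dir=north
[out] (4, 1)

[in] maze.sense dir=north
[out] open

[in] stack.push x=north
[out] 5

[in] maze.move dir=north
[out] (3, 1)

[in] maze.sense dir=north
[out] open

[in] stack.push x=north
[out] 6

[in] maze.move dir=north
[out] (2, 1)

[in] maze.sense dir=north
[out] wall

[in] maze.sense dir=west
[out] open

[in] stack.push x=west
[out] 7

[in] maze.move dir=west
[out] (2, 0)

[in] maze.sense dir=north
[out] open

[in] stack.push x=north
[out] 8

[in] maze.move dir=north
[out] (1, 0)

[in] maze.sense dir=north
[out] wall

[in] stack.pop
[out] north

[in] maze.move dir=south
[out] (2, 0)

[in] maze.sense dir=south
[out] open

[in] stack.push x=south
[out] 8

[in] maze.move dir=south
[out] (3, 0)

[in] maze.sense dir=south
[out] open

[in] stack.push x=south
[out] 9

[in] maze.move dir=south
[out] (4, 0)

[in] maze.sense dir=south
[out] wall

[in] stack.pop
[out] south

[in] maze.move dir=north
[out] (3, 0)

[in] stack.pop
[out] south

[in] maze.move dir=north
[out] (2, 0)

[in] stack.pop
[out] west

[in] maze.move dir=east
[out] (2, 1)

[in] maze.sense dir=east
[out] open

[in] stack.push x=east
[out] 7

[in] maze.move dir=east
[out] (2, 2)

[in] maze.sense dir=north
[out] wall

[in] maze.sense dir=east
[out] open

[in] stack.push x=east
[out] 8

[in] maze.move dir=east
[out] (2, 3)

[in] maze.sense dir=north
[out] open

[in] stack.push x=north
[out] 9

[in] maze.move dir=north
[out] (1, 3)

[in] maze.sense dir=north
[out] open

[in] stack.push x=north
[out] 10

[in] maze.move dir=north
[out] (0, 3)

[in] maze.sense dir=west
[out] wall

[in] maze.sense dir=east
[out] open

[in] stack.push x=east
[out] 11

[in] maze.move dir=east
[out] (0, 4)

[in] maze.sense dir=east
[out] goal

[in] maze.move dir=east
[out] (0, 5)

Answer: (0, 5)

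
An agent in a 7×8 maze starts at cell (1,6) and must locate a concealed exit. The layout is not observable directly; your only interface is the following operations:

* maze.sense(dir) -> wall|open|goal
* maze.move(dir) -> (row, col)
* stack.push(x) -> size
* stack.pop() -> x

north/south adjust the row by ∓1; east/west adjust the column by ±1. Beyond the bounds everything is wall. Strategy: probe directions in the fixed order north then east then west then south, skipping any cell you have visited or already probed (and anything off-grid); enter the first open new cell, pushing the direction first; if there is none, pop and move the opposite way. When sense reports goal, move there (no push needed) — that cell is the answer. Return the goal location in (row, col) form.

# sense(dir: north) -> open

# push(x: north) -> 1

# move(dir: north) -> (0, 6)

# sense(dir: east) -> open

# push(x: east) -> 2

# move(dir: east) -> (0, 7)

# sense(dir: south) -> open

# push(x: south) -> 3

# move(dir: south) -> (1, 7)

# sense(dir: south) -> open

# push(x: south) -> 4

# move(dir: south) -> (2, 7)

# sense(dir: west) -> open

# push(x: west) -> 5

# move(dir: west) -> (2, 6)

# sense(dir: west) -> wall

# sense(dir: south) -> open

# push(x: south) -> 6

# move(dir: south) -> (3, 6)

# sense(dir: east) -> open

# push(x: east) -> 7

# move(dir: east) -> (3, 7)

# sense(dir: south) -> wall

# pop() -> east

# move(dir: west) -> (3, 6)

# sense(dir: west) -> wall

# sense(dir: south) -> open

# push(x: south) -> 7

# move(dir: south) -> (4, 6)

# sense(dir: west) -> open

# push(x: west) -> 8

# move(dir: west) -> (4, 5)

# sense(dir: west) -> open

# push(x: west) -> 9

# move(dir: west) -> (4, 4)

# sense(dir: north) -> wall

# sense(dir: west) -> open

# push(x: west) -> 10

# move(dir: west) -> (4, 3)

# sense(dir: north) -> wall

# sense(dir: west) -> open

# push(x: west) -> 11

# move(dir: west) -> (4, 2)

# sense(dir: north) -> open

# push(x: north) -> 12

# move(dir: north) -> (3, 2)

# sense(dir: north) -> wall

# sense(dir: west) -> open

# push(x: west) -> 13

# move(dir: west) -> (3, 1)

# sense(dir: north) -> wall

# sense(dir: west) -> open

# push(x: west) -> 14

# move(dir: west) -> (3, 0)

# sense(dir: north) -> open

# push(x: north) -> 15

# move(dir: north) -> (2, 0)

# sense(dir: north) -> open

# push(x: north) -> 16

# move(dir: north) -> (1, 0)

# sense(dir: north) -> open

# push(x: north) -> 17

# move(dir: north) -> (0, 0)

# sense(dir: east) -> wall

# pop() -> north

# move(dir: south) -> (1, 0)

# sense(dir: east) -> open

# push(x: east) -> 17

# move(dir: east) -> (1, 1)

# sense(dir: east) -> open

# push(x: east) -> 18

# move(dir: east) -> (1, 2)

# sense(dir: north) -> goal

# move(dir: north) -> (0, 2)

Answer: (0, 2)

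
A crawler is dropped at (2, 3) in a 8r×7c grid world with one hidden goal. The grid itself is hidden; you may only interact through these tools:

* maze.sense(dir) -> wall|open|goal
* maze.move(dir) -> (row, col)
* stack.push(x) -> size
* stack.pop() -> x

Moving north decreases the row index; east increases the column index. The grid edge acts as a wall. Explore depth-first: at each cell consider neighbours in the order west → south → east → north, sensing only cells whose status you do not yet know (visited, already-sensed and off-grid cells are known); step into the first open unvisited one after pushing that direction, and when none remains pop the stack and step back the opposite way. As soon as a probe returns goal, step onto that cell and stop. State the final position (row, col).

[in] maze.sense dir→west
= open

[in] stack.push x→west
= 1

[in] maze.move dir→west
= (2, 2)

[in] maze.sense dir→west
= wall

[in] maze.sense dir→south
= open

[in] stack.push x→south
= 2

[in] maze.move dir→south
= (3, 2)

[in] maze.sense dir→west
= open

[in] stack.push x→west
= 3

[in] maze.move dir→west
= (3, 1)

[in] maze.sense dir→west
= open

[in] stack.push x→west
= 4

[in] maze.move dir→west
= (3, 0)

[in] maze.sense dir→south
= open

[in] stack.push x→south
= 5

[in] maze.move dir→south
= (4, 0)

[in] maze.sense dir→south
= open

[in] stack.push x→south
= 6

[in] maze.move dir→south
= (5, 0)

[in] maze.sense dir→south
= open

[in] stack.push x→south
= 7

[in] maze.move dir→south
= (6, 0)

[in] maze.sense dir→south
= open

[in] stack.push x→south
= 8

[in] maze.move dir→south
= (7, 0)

[in] maze.sense dir→east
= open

[in] stack.push x→east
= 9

[in] maze.move dir→east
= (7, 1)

[in] maze.sense dir→east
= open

[in] stack.push x→east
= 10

[in] maze.move dir→east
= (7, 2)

[in] maze.sense dir→east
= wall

[in] maze.sense dir→north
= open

[in] stack.push x→north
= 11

[in] maze.move dir→north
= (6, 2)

[in] maze.sense dir→west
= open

[in] stack.push x→west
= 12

[in] maze.move dir→west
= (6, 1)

[in] maze.sense dir→north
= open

[in] stack.push x→north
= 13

[in] maze.move dir→north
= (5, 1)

[in] maze.sense dir→east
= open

[in] stack.push x→east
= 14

[in] maze.move dir→east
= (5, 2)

[in] maze.sense dir→east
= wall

[in] maze.sense dir→north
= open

[in] stack.push x→north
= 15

[in] maze.move dir→north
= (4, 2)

[in] maze.sense dir→west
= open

[in] stack.push x→west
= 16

[in] maze.move dir→west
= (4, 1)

[in] stack.pop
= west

[in] maze.move dir→east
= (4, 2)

[in] maze.sense dir→east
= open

[in] stack.push x→east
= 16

[in] maze.move dir→east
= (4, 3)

[in] maze.sense dir→east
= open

[in] stack.push x→east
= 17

[in] maze.move dir→east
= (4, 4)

[in] maze.sense dir→south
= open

[in] stack.push x→south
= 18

[in] maze.move dir→south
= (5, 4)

[in] maze.sense dir→south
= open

[in] stack.push x→south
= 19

[in] maze.move dir→south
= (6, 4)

[in] maze.sense dir→west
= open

[in] stack.push x→west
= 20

[in] maze.move dir→west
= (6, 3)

[in] stack.pop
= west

[in] maze.move dir→east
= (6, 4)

[in] maze.sense dir→south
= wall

[in] maze.sense dir→east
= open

[in] stack.push x→east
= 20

[in] maze.move dir→east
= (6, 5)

[in] maze.sense dir→south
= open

[in] stack.push x→south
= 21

[in] maze.move dir→south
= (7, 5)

[in] maze.sense dir→east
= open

[in] stack.push x→east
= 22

[in] maze.move dir→east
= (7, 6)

[in] maze.sense dir→north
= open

[in] stack.push x→north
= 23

[in] maze.move dir→north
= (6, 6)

[in] maze.sense dir→north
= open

[in] stack.push x→north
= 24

[in] maze.move dir→north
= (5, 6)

[in] maze.sense dir→west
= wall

[in] maze.sense dir→north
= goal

[in] maze.move dir→north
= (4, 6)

Answer: (4, 6)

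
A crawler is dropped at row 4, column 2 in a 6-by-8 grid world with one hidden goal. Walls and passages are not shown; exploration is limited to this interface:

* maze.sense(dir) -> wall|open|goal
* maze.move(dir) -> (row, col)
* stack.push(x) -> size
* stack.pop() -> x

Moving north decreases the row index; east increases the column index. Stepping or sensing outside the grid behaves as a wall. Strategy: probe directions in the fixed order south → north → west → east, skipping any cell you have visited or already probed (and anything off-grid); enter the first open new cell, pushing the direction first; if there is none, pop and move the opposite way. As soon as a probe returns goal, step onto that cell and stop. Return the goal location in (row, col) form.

$ maze.sense dir→south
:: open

$ stack.push x→south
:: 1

$ maze.move dir→south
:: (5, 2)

$ maze.sense dir→west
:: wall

$ maze.sense dir→east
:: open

$ stack.push x→east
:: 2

$ maze.move dir→east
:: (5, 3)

$ maze.sense dir→north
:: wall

$ maze.sense dir→east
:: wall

$ stack.pop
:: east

$ maze.move dir→west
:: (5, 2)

$ stack.pop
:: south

$ maze.move dir→north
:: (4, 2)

$ maze.sense dir→north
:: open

$ stack.push x→north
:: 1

$ maze.move dir→north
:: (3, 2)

$ maze.sense dir→north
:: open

$ stack.push x→north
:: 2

$ maze.move dir→north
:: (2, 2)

$ maze.sense dir→north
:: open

$ stack.push x→north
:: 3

$ maze.move dir→north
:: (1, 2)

$ maze.sense dir→north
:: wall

$ maze.sense dir→west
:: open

$ stack.push x→west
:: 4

$ maze.move dir→west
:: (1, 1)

$ maze.sense dir→south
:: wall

$ maze.sense dir→north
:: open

$ stack.push x→north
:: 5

$ maze.move dir→north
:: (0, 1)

$ maze.sense dir→west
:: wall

$ stack.pop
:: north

$ maze.move dir→south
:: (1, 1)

$ maze.sense dir→west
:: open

$ stack.push x→west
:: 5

$ maze.move dir→west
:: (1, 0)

$ maze.sense dir→south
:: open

$ stack.push x→south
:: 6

$ maze.move dir→south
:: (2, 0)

$ maze.sense dir→south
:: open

$ stack.push x→south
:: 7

$ maze.move dir→south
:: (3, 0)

$ maze.sense dir→south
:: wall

$ maze.sense dir→east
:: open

$ stack.push x→east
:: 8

$ maze.move dir→east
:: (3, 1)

$ maze.sense dir→south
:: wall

$ stack.pop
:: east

$ maze.move dir→west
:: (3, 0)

$ stack.pop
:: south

$ maze.move dir→north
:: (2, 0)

$ stack.pop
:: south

$ maze.move dir→north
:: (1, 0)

$ stack.pop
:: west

$ maze.move dir→east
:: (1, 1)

$ stack.pop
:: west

$ maze.move dir→east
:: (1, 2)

$ maze.sense dir→east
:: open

$ stack.push x→east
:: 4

$ maze.move dir→east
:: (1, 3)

$ maze.sense dir→south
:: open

$ stack.push x→south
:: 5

$ maze.move dir→south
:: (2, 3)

$ maze.sense dir→south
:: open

$ stack.push x→south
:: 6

$ maze.move dir→south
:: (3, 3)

$ maze.sense dir→east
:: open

$ stack.push x→east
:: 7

$ maze.move dir→east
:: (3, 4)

$ maze.sense dir→south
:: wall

$ maze.sense dir→north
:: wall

$ maze.sense dir→east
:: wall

$ stack.pop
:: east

$ maze.move dir→west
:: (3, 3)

$ stack.pop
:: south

$ maze.move dir→north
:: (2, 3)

$ stack.pop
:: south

$ maze.move dir→north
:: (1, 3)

$ maze.sense dir→north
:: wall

$ maze.sense dir→east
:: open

$ stack.push x→east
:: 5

$ maze.move dir→east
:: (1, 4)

$ maze.sense dir→north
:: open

$ stack.push x→north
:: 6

$ maze.move dir→north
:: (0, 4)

$ maze.sense dir→east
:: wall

$ stack.pop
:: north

$ maze.move dir→south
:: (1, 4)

$ maze.sense dir→east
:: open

$ stack.push x→east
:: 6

$ maze.move dir→east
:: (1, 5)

$ maze.sense dir→south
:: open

$ stack.push x→south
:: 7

$ maze.move dir→south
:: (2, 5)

$ maze.sense dir→east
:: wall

$ stack.pop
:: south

$ maze.move dir→north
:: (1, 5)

$ maze.sense dir→east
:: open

$ stack.push x→east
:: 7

$ maze.move dir→east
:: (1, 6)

$ maze.sense dir→north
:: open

$ stack.push x→north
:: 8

$ maze.move dir→north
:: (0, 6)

$ maze.sense dir→east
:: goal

$ maze.move dir→east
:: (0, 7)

Answer: (0, 7)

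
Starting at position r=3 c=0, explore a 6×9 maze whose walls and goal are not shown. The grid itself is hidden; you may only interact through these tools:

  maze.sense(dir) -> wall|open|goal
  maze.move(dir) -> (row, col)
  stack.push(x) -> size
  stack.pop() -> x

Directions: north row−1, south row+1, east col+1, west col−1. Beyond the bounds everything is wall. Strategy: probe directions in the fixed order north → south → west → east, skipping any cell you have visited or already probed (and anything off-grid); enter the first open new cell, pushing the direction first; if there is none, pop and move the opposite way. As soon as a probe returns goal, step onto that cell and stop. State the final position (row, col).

% sense(dir: north) : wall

% sense(dir: south) : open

% push(x: south) : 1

% move(dir: south) : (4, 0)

% sense(dir: south) : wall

% sense(dir: east) : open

% push(x: east) : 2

% move(dir: east) : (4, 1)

% sense(dir: north) : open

% push(x: north) : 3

% move(dir: north) : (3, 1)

% sense(dir: north) : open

% push(x: north) : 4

% move(dir: north) : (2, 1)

% sense(dir: north) : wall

% sense(dir: east) : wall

% pop() : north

% move(dir: south) : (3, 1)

% sense(dir: east) : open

% push(x: east) : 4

% move(dir: east) : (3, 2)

% sense(dir: south) : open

% push(x: south) : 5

% move(dir: south) : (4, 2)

% sense(dir: south) : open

% push(x: south) : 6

% move(dir: south) : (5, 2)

% sense(dir: west) : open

% push(x: west) : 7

% move(dir: west) : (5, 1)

% pop() : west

% move(dir: east) : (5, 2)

% sense(dir: east) : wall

% pop() : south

% move(dir: north) : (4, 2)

% sense(dir: east) : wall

% pop() : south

% move(dir: north) : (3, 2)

% sense(dir: east) : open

% push(x: east) : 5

% move(dir: east) : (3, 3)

% sense(dir: north) : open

% push(x: north) : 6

% move(dir: north) : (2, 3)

% sense(dir: north) : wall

% sense(dir: east) : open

% push(x: east) : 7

% move(dir: east) : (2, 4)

% sense(dir: north) : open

% push(x: north) : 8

% move(dir: north) : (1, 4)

% sense(dir: north) : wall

% sense(dir: east) : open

% push(x: east) : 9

% move(dir: east) : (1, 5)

% sense(dir: north) : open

% push(x: north) : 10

% move(dir: north) : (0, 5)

% sense(dir: east) : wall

% pop() : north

% move(dir: south) : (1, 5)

% sense(dir: south) : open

% push(x: south) : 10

% move(dir: south) : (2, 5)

% sense(dir: south) : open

% push(x: south) : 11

% move(dir: south) : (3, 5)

% sense(dir: south) : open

% push(x: south) : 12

% move(dir: south) : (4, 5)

% sense(dir: south) : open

% push(x: south) : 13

% move(dir: south) : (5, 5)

% sense(dir: west) : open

% push(x: west) : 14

% move(dir: west) : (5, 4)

% sense(dir: north) : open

% push(x: north) : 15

% move(dir: north) : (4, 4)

% sense(dir: north) : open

% push(x: north) : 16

% move(dir: north) : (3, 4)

% pop() : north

% move(dir: south) : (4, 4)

% pop() : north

% move(dir: south) : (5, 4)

% pop() : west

% move(dir: east) : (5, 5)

% sense(dir: east) : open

% push(x: east) : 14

% move(dir: east) : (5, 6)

% sense(dir: north) : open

% push(x: north) : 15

% move(dir: north) : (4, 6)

% sense(dir: north) : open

% push(x: north) : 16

% move(dir: north) : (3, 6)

% sense(dir: north) : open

% push(x: north) : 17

% move(dir: north) : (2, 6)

% sense(dir: north) : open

% push(x: north) : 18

% move(dir: north) : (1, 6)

% sense(dir: east) : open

% push(x: east) : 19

% move(dir: east) : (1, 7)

% sense(dir: north) : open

% push(x: north) : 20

% move(dir: north) : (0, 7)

% sense(dir: east) : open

% push(x: east) : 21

% move(dir: east) : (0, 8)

% sense(dir: south) : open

% push(x: south) : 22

% move(dir: south) : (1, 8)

% sense(dir: south) : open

% push(x: south) : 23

% move(dir: south) : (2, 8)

% sense(dir: south) : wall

% sense(dir: west) : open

% push(x: west) : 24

% move(dir: west) : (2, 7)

% sense(dir: south) : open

% push(x: south) : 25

% move(dir: south) : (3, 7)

% sense(dir: south) : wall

% pop() : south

% move(dir: north) : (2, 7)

% pop() : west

% move(dir: east) : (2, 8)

% pop() : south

% move(dir: north) : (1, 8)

% pop() : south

% move(dir: north) : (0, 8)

% pop() : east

% move(dir: west) : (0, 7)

% pop() : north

% move(dir: south) : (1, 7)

% pop() : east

% move(dir: west) : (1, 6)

% pop() : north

% move(dir: south) : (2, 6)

% pop() : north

% move(dir: south) : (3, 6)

% pop() : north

% move(dir: south) : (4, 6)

% pop() : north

% move(dir: south) : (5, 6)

% sense(dir: east) : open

% push(x: east) : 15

% move(dir: east) : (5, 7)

% sense(dir: east) : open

% push(x: east) : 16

% move(dir: east) : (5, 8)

% sense(dir: north) : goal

% move(dir: north) : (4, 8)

Answer: (4, 8)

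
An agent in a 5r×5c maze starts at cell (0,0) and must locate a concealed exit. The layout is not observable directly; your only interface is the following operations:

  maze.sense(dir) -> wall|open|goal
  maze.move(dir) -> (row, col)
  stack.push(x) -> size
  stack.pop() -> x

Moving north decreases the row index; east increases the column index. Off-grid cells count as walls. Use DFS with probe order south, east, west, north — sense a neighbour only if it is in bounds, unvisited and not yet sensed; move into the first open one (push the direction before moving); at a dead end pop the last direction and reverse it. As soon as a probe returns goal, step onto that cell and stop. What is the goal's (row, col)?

% 1. sense(dir→south) : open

% 2. push(x→south) : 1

% 3. move(dir→south) : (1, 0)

% 4. sense(dir→south) : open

% 5. push(x→south) : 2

% 6. move(dir→south) : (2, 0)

% 7. sense(dir→south) : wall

% 8. sense(dir→east) : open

% 9. push(x→east) : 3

% 10. move(dir→east) : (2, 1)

% 11. sense(dir→south) : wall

% 12. sense(dir→east) : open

% 13. push(x→east) : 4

% 14. move(dir→east) : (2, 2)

% 15. sense(dir→south) : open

% 16. push(x→south) : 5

% 17. move(dir→south) : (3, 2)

% 18. sense(dir→south) : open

% 19. push(x→south) : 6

% 20. move(dir→south) : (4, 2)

% 21. sense(dir→east) : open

% 22. push(x→east) : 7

% 23. move(dir→east) : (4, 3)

% 24. sense(dir→east) : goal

% 25. move(dir→east) : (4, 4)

Answer: (4, 4)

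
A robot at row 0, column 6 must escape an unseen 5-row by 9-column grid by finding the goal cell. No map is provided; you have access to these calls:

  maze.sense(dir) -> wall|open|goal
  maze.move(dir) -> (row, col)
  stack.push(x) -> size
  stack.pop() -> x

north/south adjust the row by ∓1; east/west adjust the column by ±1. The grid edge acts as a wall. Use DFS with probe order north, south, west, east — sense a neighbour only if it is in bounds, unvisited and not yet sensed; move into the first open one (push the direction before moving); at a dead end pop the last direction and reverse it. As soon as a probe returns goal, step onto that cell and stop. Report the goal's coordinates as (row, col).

$ maze.sense dir=south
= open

$ stack.push x=south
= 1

$ maze.move dir=south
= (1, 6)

$ maze.sense dir=south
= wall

$ maze.sense dir=west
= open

$ stack.push x=west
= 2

$ maze.move dir=west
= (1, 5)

$ maze.sense dir=north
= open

$ stack.push x=north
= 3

$ maze.move dir=north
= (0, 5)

$ maze.sense dir=west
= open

$ stack.push x=west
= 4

$ maze.move dir=west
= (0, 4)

$ maze.sense dir=south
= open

$ stack.push x=south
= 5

$ maze.move dir=south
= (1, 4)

$ maze.sense dir=south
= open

$ stack.push x=south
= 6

$ maze.move dir=south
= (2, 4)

$ maze.sense dir=south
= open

$ stack.push x=south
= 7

$ maze.move dir=south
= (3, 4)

$ maze.sense dir=south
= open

$ stack.push x=south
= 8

$ maze.move dir=south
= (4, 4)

$ maze.sense dir=west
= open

$ stack.push x=west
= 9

$ maze.move dir=west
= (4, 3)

$ maze.sense dir=north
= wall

$ maze.sense dir=west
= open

$ stack.push x=west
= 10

$ maze.move dir=west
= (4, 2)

$ maze.sense dir=north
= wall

$ maze.sense dir=west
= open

$ stack.push x=west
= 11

$ maze.move dir=west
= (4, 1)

$ maze.sense dir=north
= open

$ stack.push x=north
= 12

$ maze.move dir=north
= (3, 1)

$ maze.sense dir=north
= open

$ stack.push x=north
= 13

$ maze.move dir=north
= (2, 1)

$ maze.sense dir=north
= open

$ stack.push x=north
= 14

$ maze.move dir=north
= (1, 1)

$ maze.sense dir=north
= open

$ stack.push x=north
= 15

$ maze.move dir=north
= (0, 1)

$ maze.sense dir=west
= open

$ stack.push x=west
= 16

$ maze.move dir=west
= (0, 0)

$ maze.sense dir=south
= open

$ stack.push x=south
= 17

$ maze.move dir=south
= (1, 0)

$ maze.sense dir=south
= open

$ stack.push x=south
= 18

$ maze.move dir=south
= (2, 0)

$ maze.sense dir=south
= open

$ stack.push x=south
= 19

$ maze.move dir=south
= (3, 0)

$ maze.sense dir=south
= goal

$ maze.move dir=south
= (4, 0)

Answer: (4, 0)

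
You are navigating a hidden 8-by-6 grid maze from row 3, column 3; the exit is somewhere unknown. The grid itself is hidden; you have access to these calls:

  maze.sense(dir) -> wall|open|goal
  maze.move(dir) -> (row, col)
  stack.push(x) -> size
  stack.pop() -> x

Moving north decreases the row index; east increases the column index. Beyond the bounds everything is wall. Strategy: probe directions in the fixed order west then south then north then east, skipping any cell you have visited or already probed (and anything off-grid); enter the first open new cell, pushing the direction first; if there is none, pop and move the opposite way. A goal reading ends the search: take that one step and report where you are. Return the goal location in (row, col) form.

Now I run maze.sense using dir→west, and see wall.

Now I run maze.sense using dir→south, and observe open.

I try stack.push using x→south, yielding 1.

I invoke maze.move using dir→south, which returns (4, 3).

Then maze.sense using dir→west, and see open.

Using stack.push using x→west, and observe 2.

Using maze.move using dir→west, : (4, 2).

Using maze.sense using dir→west, and observe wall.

I call maze.sense using dir→south, yielding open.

Using stack.push using x→south, which returns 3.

I invoke maze.move using dir→south, which returns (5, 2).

I run maze.sense using dir→west, which returns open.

Now I run stack.push using x→west, and see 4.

Invoking maze.move using dir→west, yielding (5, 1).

I try maze.sense using dir→west, which returns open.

I use stack.push using x→west, which returns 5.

Invoking maze.move using dir→west, — result: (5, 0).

Now I run maze.sense using dir→south, — result: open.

I try stack.push using x→south, and get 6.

I use maze.move using dir→south, — result: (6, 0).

I try maze.sense using dir→south, : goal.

Now I run maze.move using dir→south, → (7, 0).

Answer: (7, 0)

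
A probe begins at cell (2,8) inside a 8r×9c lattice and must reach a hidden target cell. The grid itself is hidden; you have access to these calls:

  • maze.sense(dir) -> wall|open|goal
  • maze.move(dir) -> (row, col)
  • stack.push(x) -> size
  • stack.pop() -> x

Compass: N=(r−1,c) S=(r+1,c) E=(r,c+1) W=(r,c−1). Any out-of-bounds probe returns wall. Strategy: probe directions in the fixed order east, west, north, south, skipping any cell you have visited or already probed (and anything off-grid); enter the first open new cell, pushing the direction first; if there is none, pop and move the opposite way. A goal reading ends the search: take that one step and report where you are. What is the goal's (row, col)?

> maze.sense west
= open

> stack.push west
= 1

> maze.move west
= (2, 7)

> maze.sense west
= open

> stack.push west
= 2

> maze.move west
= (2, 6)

> maze.sense west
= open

> stack.push west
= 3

> maze.move west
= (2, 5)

> maze.sense west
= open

> stack.push west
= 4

> maze.move west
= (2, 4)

> maze.sense west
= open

> stack.push west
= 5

> maze.move west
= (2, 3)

> maze.sense west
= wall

> maze.sense north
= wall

> maze.sense south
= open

> stack.push south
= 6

> maze.move south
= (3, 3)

> maze.sense east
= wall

> maze.sense west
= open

> stack.push west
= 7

> maze.move west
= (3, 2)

> maze.sense west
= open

> stack.push west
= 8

> maze.move west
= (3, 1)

> maze.sense west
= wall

> maze.sense north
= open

> stack.push north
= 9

> maze.move north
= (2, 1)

> maze.sense west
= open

> stack.push west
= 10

> maze.move west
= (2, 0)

> maze.sense north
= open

> stack.push north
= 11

> maze.move north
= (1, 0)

> maze.sense east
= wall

> maze.sense north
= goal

> maze.move north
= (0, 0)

Answer: (0, 0)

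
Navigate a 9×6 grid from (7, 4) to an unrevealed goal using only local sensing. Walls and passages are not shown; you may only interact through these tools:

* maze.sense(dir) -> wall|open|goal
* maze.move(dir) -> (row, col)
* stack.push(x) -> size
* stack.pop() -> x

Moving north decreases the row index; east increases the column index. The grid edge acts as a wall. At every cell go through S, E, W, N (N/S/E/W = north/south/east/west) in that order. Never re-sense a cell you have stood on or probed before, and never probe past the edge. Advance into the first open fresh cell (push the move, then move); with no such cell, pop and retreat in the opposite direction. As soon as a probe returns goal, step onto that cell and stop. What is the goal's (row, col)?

~$ sense dir→south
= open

~$ push x→south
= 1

~$ move dir→south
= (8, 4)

~$ sense dir→east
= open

~$ push x→east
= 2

~$ move dir→east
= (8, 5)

~$ sense dir→north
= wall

~$ pop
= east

~$ move dir→west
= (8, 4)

~$ sense dir→west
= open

~$ push x→west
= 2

~$ move dir→west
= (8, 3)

~$ sense dir→west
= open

~$ push x→west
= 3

~$ move dir→west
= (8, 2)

~$ sense dir→west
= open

~$ push x→west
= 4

~$ move dir→west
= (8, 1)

~$ sense dir→west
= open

~$ push x→west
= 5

~$ move dir→west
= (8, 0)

~$ sense dir→north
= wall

~$ pop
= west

~$ move dir→east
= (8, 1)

~$ sense dir→north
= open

~$ push x→north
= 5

~$ move dir→north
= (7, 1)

~$ sense dir→east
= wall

~$ sense dir→north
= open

~$ push x→north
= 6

~$ move dir→north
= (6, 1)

~$ sense dir→east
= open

~$ push x→east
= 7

~$ move dir→east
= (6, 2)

~$ sense dir→east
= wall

~$ sense dir→north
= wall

~$ pop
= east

~$ move dir→west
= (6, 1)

~$ sense dir→west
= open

~$ push x→west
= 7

~$ move dir→west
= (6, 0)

~$ sense dir→north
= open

~$ push x→north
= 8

~$ move dir→north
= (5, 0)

~$ sense dir→east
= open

~$ push x→east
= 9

~$ move dir→east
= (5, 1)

~$ sense dir→north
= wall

~$ pop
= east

~$ move dir→west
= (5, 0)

~$ sense dir→north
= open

~$ push x→north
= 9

~$ move dir→north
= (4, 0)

~$ sense dir→north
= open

~$ push x→north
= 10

~$ move dir→north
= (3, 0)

~$ sense dir→east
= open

~$ push x→east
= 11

~$ move dir→east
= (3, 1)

~$ sense dir→east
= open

~$ push x→east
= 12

~$ move dir→east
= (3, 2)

~$ sense dir→south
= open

~$ push x→south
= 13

~$ move dir→south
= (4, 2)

~$ sense dir→east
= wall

~$ pop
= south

~$ move dir→north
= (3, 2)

~$ sense dir→east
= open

~$ push x→east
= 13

~$ move dir→east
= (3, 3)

~$ sense dir→east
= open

~$ push x→east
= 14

~$ move dir→east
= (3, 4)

~$ sense dir→south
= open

~$ push x→south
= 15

~$ move dir→south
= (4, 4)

~$ sense dir→south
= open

~$ push x→south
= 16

~$ move dir→south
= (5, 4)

~$ sense dir→south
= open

~$ push x→south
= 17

~$ move dir→south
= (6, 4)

~$ sense dir→east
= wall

~$ pop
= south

~$ move dir→north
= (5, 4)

~$ sense dir→east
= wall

~$ sense dir→west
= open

~$ push x→west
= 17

~$ move dir→west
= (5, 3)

~$ pop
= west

~$ move dir→east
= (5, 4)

~$ pop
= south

~$ move dir→north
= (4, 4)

~$ sense dir→east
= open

~$ push x→east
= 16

~$ move dir→east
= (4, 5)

~$ sense dir→north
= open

~$ push x→north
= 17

~$ move dir→north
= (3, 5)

~$ sense dir→north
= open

~$ push x→north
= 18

~$ move dir→north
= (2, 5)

~$ sense dir→west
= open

~$ push x→west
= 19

~$ move dir→west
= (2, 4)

~$ sense dir→west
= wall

~$ sense dir→north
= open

~$ push x→north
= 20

~$ move dir→north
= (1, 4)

~$ sense dir→east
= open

~$ push x→east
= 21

~$ move dir→east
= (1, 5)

~$ sense dir→north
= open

~$ push x→north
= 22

~$ move dir→north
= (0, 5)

~$ sense dir→west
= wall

~$ pop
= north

~$ move dir→south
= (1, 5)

~$ pop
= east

~$ move dir→west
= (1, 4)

~$ sense dir→west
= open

~$ push x→west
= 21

~$ move dir→west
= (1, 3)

~$ sense dir→west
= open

~$ push x→west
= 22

~$ move dir→west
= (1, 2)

~$ sense dir→south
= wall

~$ sense dir→west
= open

~$ push x→west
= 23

~$ move dir→west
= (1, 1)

~$ sense dir→south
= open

~$ push x→south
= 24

~$ move dir→south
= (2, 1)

~$ sense dir→west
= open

~$ push x→west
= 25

~$ move dir→west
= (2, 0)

~$ sense dir→north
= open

~$ push x→north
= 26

~$ move dir→north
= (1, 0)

~$ sense dir→north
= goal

~$ move dir→north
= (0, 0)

Answer: (0, 0)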